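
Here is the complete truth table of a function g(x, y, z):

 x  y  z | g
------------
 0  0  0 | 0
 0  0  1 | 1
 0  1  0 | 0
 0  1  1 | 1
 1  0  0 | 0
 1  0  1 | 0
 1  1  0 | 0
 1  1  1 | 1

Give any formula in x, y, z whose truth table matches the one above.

The 1-rows are (0,0,1), (0,1,1), (1,1,1). Each contributes one minterm — ¬x·¬y·z; ¬x·y·z; x·y·z — and their disjunction is a sum-of-products form of g.

g(x, y, z) = (((¬x ∧ ¬y) ∧ z) ∨ ((¬x ∧ y) ∧ z)) ∨ ((x ∧ y) ∧ z)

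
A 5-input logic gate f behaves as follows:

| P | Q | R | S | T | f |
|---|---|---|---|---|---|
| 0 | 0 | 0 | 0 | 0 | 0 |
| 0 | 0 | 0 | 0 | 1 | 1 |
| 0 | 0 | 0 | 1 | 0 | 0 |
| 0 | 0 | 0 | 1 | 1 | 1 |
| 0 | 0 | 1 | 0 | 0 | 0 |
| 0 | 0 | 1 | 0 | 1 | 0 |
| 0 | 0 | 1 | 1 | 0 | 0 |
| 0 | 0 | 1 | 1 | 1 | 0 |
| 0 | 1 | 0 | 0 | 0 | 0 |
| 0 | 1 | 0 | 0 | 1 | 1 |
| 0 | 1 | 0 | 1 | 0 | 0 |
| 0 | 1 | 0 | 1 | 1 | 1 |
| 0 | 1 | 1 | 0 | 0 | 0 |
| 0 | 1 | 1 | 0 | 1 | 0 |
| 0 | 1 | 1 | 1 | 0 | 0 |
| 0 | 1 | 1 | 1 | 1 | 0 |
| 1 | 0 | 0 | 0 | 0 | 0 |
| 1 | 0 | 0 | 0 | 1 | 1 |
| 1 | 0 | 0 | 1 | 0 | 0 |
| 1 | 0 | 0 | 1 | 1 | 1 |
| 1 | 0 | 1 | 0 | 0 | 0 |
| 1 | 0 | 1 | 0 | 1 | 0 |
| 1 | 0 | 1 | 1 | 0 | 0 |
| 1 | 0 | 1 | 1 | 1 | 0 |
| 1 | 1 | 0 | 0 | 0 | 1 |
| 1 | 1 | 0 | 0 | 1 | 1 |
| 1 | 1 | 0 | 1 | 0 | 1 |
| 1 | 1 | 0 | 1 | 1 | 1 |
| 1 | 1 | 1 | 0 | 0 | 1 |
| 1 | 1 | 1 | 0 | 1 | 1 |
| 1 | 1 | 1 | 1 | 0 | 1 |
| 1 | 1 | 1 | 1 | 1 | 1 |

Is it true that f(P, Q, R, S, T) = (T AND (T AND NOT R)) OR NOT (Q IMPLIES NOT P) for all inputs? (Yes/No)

Evaluate (T AND (T AND NOT R)) OR NOT (Q IMPLIES NOT P) on each row and compare to f:
  P=0, Q=0, R=0, S=0, T=0: formula gives 0, f = 0 ✓
  P=0, Q=0, R=0, S=0, T=1: formula gives 1, f = 1 ✓
  P=0, Q=0, R=0, S=1, T=0: formula gives 0, f = 0 ✓
  P=0, Q=0, R=0, S=1, T=1: formula gives 1, f = 1 ✓
  …and likewise for the remaining 28 rows.
All 32 rows match — the expression computes f exactly.

Yes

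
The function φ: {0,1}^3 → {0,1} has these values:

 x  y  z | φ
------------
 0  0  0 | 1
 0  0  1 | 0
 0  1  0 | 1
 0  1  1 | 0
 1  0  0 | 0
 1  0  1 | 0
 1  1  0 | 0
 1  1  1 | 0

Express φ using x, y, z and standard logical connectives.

The 1-rows are (0,0,0), (0,1,0). Each contributes one minterm — ¬x·¬y·¬z; ¬x·y·¬z — and their disjunction is a sum-of-products form of φ.

φ(x, y, z) = ((~x & ~y) & ~z) | ((~x & y) & ~z)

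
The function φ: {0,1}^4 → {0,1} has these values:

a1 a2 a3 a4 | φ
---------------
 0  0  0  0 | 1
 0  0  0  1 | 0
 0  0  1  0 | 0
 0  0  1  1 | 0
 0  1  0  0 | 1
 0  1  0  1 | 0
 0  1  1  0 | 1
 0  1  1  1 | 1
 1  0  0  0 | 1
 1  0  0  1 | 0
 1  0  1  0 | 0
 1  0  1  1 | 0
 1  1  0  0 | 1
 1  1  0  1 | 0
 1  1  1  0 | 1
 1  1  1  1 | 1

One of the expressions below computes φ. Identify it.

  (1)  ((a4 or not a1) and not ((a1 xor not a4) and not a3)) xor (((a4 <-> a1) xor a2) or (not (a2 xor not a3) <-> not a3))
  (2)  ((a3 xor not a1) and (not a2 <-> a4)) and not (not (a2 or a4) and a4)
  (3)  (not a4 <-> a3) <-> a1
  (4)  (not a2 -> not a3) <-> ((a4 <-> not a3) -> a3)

4

(1): at (0,0,0,1) it gives 1, but φ = 0 — eliminated.
(2): at (0,0,0,0) it gives 0, but φ = 1 — eliminated.
(3): at (0,0,1,1) it gives 1, but φ = 0 — eliminated.
That leaves (4). Evaluating it on every row reproduces the table of φ exactly.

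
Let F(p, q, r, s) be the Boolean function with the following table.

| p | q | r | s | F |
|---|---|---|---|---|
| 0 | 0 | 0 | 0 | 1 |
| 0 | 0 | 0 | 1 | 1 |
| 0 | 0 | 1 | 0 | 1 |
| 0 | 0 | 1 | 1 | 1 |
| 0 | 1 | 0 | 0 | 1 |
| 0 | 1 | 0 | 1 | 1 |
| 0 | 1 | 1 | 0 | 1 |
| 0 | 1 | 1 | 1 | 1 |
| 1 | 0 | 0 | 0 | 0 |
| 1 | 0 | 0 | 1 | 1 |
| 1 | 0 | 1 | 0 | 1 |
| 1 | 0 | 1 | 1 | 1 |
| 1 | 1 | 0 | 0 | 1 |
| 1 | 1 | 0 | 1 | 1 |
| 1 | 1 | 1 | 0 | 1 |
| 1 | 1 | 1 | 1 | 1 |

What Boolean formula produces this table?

F(p, q, r, s) = NOT (((p AND NOT q) AND NOT r) AND NOT s)

Only row (1,0,0,0) gives 0. So F is 1 everywhere except there — the complement of the minterm p·¬q·¬r·¬s.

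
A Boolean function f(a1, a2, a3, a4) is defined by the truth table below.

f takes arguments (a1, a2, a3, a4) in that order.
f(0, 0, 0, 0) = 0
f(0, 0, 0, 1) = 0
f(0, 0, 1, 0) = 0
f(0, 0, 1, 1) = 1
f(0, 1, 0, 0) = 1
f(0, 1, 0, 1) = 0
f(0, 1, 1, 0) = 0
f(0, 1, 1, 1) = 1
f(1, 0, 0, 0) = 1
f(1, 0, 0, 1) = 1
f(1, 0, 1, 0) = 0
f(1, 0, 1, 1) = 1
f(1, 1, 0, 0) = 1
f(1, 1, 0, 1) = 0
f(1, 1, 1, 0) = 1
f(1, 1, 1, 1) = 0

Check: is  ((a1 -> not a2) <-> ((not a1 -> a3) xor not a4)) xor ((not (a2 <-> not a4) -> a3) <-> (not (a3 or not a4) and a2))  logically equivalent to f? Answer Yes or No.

Yes

Test each input against both f and the formula:
  a1=0, a2=0, a3=0, a4=0: formula gives 0, f = 0 ✓
  a1=0, a2=0, a3=0, a4=1: formula gives 0, f = 0 ✓
  a1=0, a2=0, a3=1, a4=0: formula gives 0, f = 0 ✓
  a1=0, a2=0, a3=1, a4=1: formula gives 1, f = 1 ✓
  … (the remaining 12 rows also agree.)
Every row agrees, so the formula is equivalent.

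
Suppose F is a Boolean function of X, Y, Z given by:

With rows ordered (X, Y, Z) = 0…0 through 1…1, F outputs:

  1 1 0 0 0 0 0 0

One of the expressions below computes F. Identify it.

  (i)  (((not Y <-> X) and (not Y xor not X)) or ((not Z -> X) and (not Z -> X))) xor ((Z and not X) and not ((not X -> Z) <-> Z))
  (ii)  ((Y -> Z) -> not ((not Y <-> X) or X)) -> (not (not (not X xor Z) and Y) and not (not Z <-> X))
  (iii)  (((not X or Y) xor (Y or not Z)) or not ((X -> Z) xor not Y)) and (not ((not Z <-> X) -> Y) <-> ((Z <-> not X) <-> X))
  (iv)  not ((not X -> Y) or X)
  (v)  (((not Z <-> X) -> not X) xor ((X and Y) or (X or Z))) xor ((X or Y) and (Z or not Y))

iv

(i) disagrees with F on (0,0,0) (formula → 0, table → 1); rule it out.
(ii) disagrees with F on (0,0,1) (formula → 0, table → 1); rule it out.
(iii) disagrees with F on (0,0,0) (formula → 0, table → 1); rule it out.
(v) disagrees with F on (0,0,1) (formula → 0, table → 1); rule it out.
That leaves (iv). Evaluating it on every row reproduces the table of F exactly.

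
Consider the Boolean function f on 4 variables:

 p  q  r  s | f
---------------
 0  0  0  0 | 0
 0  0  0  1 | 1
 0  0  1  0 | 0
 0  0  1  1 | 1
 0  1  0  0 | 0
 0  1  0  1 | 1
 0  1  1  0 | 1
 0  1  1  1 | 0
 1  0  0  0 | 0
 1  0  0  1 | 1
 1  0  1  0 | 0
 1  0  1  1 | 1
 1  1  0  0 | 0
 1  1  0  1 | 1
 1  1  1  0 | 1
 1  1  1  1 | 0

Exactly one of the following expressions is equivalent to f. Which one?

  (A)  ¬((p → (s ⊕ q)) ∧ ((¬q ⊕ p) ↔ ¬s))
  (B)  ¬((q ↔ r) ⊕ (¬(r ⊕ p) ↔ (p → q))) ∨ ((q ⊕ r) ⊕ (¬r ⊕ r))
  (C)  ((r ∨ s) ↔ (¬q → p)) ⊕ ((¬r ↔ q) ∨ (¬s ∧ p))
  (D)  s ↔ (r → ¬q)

(A) disagrees with f on (0,1,0,0) (formula → 1, table → 0); rule it out.
(B) disagrees with f on (0,0,0,0) (formula → 1, table → 0); rule it out.
(C) disagrees with f on (0,0,0,0) (formula → 1, table → 0); rule it out.
(D) is the remaining candidate, and it agrees with f on all 16 inputs.

D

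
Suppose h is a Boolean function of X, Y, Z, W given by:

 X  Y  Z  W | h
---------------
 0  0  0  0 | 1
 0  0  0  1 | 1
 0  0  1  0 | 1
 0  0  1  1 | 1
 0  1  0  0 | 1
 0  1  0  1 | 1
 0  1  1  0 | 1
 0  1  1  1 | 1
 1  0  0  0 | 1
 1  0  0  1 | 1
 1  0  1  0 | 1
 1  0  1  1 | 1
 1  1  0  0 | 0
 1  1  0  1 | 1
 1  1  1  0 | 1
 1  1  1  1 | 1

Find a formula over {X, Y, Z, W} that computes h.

h(X, Y, Z, W) = (((X · Y) · Z') · W')'

Only row (1,1,0,0) gives 0. So h is 1 everywhere except there — the complement of the minterm X·Y·¬Z·¬W.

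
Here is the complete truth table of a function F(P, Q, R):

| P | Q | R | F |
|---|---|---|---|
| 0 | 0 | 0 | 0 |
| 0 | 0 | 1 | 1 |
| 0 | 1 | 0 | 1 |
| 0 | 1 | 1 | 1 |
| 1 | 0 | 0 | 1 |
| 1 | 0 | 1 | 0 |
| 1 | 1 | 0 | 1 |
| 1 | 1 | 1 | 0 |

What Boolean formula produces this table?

F(P, Q, R) = ¬((((¬P ∧ ¬Q) ∧ ¬R) ∨ ((P ∧ ¬Q) ∧ R)) ∨ ((P ∧ Q) ∧ R))

The 0-rows are (0,0,0), (1,0,1), (1,1,1). Take each as a conjunction (¬P·¬Q·¬R, P·¬Q·R, P·Q·R), form their disjunction, and complement — that gives a formula that is 1 everywhere F is.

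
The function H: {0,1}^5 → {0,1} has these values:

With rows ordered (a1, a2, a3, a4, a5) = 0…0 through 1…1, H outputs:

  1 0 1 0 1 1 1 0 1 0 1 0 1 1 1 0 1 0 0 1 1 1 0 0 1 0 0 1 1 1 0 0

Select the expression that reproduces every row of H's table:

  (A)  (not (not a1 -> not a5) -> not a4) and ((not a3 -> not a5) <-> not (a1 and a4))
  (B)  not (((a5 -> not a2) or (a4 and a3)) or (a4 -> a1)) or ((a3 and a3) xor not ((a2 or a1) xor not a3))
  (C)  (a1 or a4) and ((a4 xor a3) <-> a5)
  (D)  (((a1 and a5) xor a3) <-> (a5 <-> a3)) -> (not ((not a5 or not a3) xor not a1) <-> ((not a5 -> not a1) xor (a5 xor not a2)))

(B) disagrees with H on (0,0,0,0,0) (formula → 0, table → 1); rule it out.
(C) disagrees with H on (0,0,0,0,0) (formula → 0, table → 1); rule it out.
(D) disagrees with H on (0,0,0,0,1) (formula → 1, table → 0); rule it out.
That leaves (A). Evaluating it on every row reproduces the table of H exactly.

A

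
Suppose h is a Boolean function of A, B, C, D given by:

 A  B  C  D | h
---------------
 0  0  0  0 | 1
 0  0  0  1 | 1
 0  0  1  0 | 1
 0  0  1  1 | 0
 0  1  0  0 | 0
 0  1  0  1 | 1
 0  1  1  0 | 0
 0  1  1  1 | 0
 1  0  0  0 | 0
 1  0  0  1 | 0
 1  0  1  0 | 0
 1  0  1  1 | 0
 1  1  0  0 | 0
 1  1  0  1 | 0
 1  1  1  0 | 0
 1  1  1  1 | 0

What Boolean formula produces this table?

The 1-rows are (0,0,0,0), (0,0,0,1), (0,0,1,0), (0,1,0,1). Each contributes one minterm — ¬A·¬B·¬C·¬D; ¬A·¬B·¬C·D; ¬A·¬B·C·¬D; ¬A·B·¬C·D — and their disjunction is a sum-of-products form of h.

h(A, B, C, D) = (((((~A & ~B) & ~C) & ~D) | (((~A & ~B) & ~C) & D)) | (((~A & ~B) & C) & ~D)) | (((~A & B) & ~C) & D)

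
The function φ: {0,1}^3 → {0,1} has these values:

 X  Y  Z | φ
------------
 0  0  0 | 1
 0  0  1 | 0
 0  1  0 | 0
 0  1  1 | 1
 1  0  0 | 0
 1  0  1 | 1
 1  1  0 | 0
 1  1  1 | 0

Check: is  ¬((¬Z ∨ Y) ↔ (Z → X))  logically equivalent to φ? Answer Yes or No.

No

Test each input against both φ and the formula:
  X=0, Y=0, Z=0: formula gives 0, but φ = 1 ✗
A single disagreement suffices: at (0,0,0) they differ, so the formula does not compute φ.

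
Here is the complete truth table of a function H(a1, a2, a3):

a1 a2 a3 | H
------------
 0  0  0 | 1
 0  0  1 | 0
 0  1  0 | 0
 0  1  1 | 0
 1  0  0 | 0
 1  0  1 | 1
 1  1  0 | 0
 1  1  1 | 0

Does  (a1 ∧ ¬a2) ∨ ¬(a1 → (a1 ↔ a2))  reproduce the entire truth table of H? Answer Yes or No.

Evaluate (a1 ∧ ¬a2) ∨ ¬(a1 → (a1 ↔ a2)) on each row and compare to H:
  a1=0, a2=0, a3=0: formula gives 0, but H = 1 ✗
Row (0,0,0) is a counterexample, so the formula is not equivalent to H.

No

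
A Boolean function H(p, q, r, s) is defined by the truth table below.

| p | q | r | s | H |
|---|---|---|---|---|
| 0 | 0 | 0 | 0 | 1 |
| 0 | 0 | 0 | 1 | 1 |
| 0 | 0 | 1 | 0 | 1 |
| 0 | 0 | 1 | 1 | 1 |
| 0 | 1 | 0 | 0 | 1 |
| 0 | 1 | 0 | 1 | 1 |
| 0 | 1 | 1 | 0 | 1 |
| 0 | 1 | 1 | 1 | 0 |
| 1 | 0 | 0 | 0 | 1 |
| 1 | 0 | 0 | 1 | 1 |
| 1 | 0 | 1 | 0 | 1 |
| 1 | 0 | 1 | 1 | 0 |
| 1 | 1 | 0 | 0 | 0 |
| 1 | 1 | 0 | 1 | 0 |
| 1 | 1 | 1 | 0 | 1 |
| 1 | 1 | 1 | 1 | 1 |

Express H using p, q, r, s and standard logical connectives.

H(p, q, r, s) = NOT ((((((NOT p AND q) AND r) AND s) OR (((p AND NOT q) AND r) AND s)) OR (((p AND q) AND NOT r) AND NOT s)) OR (((p AND q) AND NOT r) AND s))

H is 0 on only 4 rows — (0,1,1,1), (1,0,1,1), (1,1,0,0), (1,1,0,1). Writing each as a minterm (¬p·q·r·s, p·¬q·r·s, p·q·¬r·¬s, p·q·¬r·s) and OR-ing them characterizes exactly where H=0, so H is the negation of that disjunction.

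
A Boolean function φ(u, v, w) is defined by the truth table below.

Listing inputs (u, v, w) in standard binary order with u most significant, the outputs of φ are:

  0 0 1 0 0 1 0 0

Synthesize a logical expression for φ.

φ(u, v, w) = ((¬u ∧ v) ∧ ¬w) ∨ ((u ∧ ¬v) ∧ w)

Collect the rows where φ=1 — (0,1,0), (1,0,1) — and write one minterm per row: ¬u·v·¬w, u·¬v·w. Their union (logical OR) reproduces the table exactly.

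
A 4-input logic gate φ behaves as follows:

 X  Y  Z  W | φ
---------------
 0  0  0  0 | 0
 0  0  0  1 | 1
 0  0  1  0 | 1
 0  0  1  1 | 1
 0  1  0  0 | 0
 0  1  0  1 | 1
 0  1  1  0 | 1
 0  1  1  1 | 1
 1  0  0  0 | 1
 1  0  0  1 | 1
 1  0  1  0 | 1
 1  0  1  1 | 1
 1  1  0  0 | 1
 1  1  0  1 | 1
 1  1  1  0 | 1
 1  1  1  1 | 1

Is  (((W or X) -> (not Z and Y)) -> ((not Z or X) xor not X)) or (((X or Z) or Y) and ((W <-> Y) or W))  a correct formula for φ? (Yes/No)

Yes

Evaluate (((W or X) -> (not Z and Y)) -> ((not Z or X) xor not X)) or (((X or Z) or Y) and ((W <-> Y) or W)) on each row and compare to φ:
  X=0, Y=0, Z=0, W=0: formula gives 0, φ = 0 ✓
  X=0, Y=0, Z=0, W=1: formula gives 1, φ = 1 ✓
  X=0, Y=0, Z=1, W=0: formula gives 1, φ = 1 ✓
  X=0, Y=0, Z=1, W=1: formula gives 1, φ = 1 ✓
  …and likewise for the remaining 12 rows.
No disagreement on any input; they are logically equivalent.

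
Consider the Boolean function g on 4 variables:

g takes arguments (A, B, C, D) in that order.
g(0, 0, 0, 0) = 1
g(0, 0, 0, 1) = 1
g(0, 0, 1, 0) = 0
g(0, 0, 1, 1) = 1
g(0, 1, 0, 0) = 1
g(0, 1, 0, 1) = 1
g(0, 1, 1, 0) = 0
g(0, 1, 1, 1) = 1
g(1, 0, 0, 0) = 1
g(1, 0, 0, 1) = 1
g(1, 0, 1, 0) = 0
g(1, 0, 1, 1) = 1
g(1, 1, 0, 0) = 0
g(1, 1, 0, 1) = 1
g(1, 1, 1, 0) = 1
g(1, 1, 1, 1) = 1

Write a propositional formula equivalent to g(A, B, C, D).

g(A, B, C, D) = ~((((((~A & ~B) & C) & ~D) | (((~A & B) & C) & ~D)) | (((A & ~B) & C) & ~D)) | (((A & B) & ~C) & ~D))

There are just 4 zero rows: (0,0,1,0), (0,1,1,0), (1,0,1,0), (1,1,0,0). Their minterms are ¬A·¬B·C·¬D, ¬A·B·C·¬D, A·¬B·C·¬D, A·B·¬C·¬D; the OR of those covers precisely the 0-outputs, and negating it yields g.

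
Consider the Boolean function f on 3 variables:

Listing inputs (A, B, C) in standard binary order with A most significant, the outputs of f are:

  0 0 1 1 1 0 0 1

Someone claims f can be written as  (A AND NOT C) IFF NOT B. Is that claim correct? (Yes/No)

Check the formula against f row by row:
  A=0, B=0, C=0: formula gives 0, f = 0 ✓
  A=0, B=0, C=1: formula gives 0, f = 0 ✓
  A=0, B=1, C=0: formula gives 1, f = 1 ✓
  A=0, B=1, C=1: formula gives 1, f = 1 ✓
  A=1, B=0, C=0: formula gives 1, f = 1 ✓
  …and likewise for the remaining 3 rows.
All 8 rows match — the expression computes f exactly.

Yes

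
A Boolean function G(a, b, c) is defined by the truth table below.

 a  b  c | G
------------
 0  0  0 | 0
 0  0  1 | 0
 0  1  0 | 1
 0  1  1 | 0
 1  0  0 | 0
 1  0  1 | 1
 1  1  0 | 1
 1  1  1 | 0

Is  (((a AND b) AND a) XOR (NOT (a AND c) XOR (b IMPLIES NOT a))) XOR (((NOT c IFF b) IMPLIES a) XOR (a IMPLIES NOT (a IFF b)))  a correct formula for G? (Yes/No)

Evaluate (((a AND b) AND a) XOR (NOT (a AND c) XOR (b IMPLIES NOT a))) XOR (((NOT c IFF b) IMPLIES a) XOR (a IMPLIES NOT (a IFF b))) on each row and compare to G:
  a=0, b=0, c=0: formula gives 0, G = 0 ✓
  a=0, b=0, c=1: formula gives 1, but G = 0 ✗
A single disagreement suffices: at (0,0,1) they differ, so the formula does not compute G.

No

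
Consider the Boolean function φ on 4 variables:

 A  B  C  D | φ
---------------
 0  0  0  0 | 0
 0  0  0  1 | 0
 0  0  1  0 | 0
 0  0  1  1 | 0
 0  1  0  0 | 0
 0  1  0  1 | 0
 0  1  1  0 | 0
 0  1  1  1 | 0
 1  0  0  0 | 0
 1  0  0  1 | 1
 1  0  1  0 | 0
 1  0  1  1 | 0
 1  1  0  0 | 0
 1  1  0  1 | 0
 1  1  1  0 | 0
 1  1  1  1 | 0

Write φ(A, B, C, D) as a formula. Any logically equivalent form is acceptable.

φ is 1 on exactly one input, (1,0,0,1), whose minterm is A·¬B·¬C·D. So φ is just that conjunction.

φ(A, B, C, D) = ((A & ~B) & ~C) & D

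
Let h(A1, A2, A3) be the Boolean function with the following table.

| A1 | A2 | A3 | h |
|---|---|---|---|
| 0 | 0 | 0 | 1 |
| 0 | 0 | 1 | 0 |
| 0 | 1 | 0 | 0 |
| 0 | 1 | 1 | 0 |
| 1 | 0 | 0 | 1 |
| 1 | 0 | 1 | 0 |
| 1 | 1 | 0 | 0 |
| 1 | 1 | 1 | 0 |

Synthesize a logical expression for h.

h(A1, A2, A3) = ((NOT A1 AND NOT A2) AND NOT A3) OR ((A1 AND NOT A2) AND NOT A3)

Collect the rows where h=1 — (0,0,0), (1,0,0) — and write one minterm per row: ¬A1·¬A2·¬A3, A1·¬A2·¬A3. Their union (logical OR) reproduces the table exactly.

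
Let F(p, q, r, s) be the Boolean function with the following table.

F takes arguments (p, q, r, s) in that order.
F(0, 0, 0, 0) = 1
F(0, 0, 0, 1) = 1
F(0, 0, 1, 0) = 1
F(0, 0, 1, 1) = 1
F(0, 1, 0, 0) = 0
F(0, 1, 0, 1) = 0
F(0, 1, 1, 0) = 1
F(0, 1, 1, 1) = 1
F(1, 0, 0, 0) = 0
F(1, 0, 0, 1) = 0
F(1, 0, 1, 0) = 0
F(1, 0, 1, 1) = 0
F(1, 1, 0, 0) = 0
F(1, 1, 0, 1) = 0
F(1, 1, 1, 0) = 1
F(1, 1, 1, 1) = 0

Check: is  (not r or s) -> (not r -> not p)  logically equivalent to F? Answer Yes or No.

No

Evaluate (not r or s) -> (not r -> not p) on each row and compare to F:
  p=0, q=0, r=0, s=0: formula gives 1, F = 1 ✓
  p=0, q=0, r=0, s=1: formula gives 1, F = 1 ✓
  p=0, q=0, r=1, s=0: formula gives 1, F = 1 ✓
  p=0, q=0, r=1, s=1: formula gives 1, F = 1 ✓
  p=0, q=1, r=0, s=0: formula gives 1, but F = 0 ✗
Row (0,1,0,0) is a counterexample, so the formula is not equivalent to F.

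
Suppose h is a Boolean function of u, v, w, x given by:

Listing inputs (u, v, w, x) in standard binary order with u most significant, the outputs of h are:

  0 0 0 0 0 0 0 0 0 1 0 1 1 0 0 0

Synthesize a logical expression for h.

h(u, v, w, x) = ((((u · v') · w') · x) + (((u · v') · w) · x)) + (((u · v) · w') · x')

h=1 on 3 inputs: (1,0,0,1), (1,0,1,1), (1,1,0,0). Reading each as a conjunction of literals (u·¬v·¬w·x, u·¬v·w·x, u·v·¬w·¬x) and taking the OR gives the canonical DNF.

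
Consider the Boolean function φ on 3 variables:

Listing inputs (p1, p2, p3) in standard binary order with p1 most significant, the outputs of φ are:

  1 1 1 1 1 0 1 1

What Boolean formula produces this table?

φ(p1, p2, p3) = NOT ((p1 AND NOT p2) AND p3)

Only row (1,0,1) gives 0. So φ is 1 everywhere except there — the complement of the minterm p1·¬p2·p3.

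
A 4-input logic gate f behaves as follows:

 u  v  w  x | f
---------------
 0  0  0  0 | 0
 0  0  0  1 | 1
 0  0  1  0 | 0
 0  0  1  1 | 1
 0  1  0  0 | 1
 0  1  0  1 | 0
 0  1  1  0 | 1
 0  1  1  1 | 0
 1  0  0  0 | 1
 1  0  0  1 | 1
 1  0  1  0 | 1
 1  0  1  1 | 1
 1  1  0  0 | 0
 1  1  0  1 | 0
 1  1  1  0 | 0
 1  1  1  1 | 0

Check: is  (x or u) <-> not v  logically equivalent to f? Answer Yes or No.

Test each input against both f and the formula:
  u=0, v=0, w=0, x=0: formula gives 0, f = 0 ✓
  u=0, v=0, w=0, x=1: formula gives 1, f = 1 ✓
  u=0, v=0, w=1, x=0: formula gives 0, f = 0 ✓
  u=0, v=0, w=1, x=1: formula gives 1, f = 1 ✓
  … (the remaining 12 rows also agree.)
All 16 rows match — the expression computes f exactly.

Yes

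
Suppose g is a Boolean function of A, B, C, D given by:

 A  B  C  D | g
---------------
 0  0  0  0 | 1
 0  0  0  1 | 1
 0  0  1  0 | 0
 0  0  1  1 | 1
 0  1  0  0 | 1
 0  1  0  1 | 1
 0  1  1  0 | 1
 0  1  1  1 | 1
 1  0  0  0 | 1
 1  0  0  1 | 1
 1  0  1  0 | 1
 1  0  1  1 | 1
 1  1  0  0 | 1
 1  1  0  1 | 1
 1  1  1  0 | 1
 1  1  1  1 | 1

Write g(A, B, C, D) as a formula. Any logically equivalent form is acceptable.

g(A, B, C, D) = ~(((~A & ~B) & C) & ~D)

Only row (0,0,1,0) gives 0. So g is 1 everywhere except there — the complement of the minterm ¬A·¬B·C·¬D.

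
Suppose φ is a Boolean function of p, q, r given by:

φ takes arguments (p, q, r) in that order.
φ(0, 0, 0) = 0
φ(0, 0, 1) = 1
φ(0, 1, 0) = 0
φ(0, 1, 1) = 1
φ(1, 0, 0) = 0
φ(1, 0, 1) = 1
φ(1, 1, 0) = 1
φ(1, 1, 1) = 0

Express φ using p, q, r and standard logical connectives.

φ(p, q, r) = ((((p' · q') · r) + ((p' · q) · r)) + ((p · q') · r)) + ((p · q) · r')

φ=1 on 4 inputs: (0,0,1), (0,1,1), (1,0,1), (1,1,0). Reading each as a conjunction of literals (¬p·¬q·r, ¬p·q·r, p·¬q·r, p·q·¬r) and taking the OR gives the canonical DNF.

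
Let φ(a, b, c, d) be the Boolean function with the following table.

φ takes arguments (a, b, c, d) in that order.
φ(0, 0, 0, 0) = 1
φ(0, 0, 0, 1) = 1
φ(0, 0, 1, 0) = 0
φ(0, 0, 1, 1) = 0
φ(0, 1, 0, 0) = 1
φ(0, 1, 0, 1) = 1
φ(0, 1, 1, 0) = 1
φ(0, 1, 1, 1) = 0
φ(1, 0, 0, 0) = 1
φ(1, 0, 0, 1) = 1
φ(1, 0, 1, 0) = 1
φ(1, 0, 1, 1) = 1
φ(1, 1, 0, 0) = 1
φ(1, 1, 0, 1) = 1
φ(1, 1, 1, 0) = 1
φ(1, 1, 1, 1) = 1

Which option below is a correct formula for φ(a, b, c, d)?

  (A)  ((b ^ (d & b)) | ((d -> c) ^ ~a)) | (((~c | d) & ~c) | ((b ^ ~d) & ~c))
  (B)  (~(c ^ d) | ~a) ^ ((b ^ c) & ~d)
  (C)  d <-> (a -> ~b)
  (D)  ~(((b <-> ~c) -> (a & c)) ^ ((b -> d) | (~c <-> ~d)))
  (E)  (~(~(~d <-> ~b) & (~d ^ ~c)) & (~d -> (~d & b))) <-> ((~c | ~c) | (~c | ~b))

(B): at (0,0,1,1) it gives 1, but φ = 0 — eliminated.
(C): at (0,0,0,0) it gives 0, but φ = 1 — eliminated.
(D): at (0,1,0,0) it gives 0, but φ = 1 — eliminated.
(E): at (0,0,0,0) it gives 0, but φ = 1 — eliminated.
(A) is the remaining candidate, and it agrees with φ on all 16 inputs.

A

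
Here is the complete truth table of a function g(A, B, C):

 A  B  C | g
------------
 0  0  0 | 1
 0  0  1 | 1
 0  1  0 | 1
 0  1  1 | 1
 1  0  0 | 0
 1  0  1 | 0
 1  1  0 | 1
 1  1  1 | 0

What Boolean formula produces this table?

g(A, B, C) = NOT ((((A AND NOT B) AND NOT C) OR ((A AND NOT B) AND C)) OR ((A AND B) AND C))

The 0-rows are (1,0,0), (1,0,1), (1,1,1). Take each as a conjunction (A·¬B·¬C, A·¬B·C, A·B·C), form their disjunction, and complement — that gives a formula that is 1 everywhere g is.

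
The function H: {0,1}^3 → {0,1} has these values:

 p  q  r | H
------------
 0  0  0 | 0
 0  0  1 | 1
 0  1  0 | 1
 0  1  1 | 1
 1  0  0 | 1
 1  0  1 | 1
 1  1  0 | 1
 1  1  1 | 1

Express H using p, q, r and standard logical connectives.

The output is 1 whenever at least one input is 1 — the OR of all inputs.

H(p, q, r) = (p ∨ q) ∨ r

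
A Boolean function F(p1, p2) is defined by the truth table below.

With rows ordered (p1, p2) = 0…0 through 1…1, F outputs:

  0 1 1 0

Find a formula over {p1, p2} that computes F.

F(p1, p2) = p1 ^ p2

The output is 1 exactly when an odd number of inputs are 1 — the 2-way XOR (parity).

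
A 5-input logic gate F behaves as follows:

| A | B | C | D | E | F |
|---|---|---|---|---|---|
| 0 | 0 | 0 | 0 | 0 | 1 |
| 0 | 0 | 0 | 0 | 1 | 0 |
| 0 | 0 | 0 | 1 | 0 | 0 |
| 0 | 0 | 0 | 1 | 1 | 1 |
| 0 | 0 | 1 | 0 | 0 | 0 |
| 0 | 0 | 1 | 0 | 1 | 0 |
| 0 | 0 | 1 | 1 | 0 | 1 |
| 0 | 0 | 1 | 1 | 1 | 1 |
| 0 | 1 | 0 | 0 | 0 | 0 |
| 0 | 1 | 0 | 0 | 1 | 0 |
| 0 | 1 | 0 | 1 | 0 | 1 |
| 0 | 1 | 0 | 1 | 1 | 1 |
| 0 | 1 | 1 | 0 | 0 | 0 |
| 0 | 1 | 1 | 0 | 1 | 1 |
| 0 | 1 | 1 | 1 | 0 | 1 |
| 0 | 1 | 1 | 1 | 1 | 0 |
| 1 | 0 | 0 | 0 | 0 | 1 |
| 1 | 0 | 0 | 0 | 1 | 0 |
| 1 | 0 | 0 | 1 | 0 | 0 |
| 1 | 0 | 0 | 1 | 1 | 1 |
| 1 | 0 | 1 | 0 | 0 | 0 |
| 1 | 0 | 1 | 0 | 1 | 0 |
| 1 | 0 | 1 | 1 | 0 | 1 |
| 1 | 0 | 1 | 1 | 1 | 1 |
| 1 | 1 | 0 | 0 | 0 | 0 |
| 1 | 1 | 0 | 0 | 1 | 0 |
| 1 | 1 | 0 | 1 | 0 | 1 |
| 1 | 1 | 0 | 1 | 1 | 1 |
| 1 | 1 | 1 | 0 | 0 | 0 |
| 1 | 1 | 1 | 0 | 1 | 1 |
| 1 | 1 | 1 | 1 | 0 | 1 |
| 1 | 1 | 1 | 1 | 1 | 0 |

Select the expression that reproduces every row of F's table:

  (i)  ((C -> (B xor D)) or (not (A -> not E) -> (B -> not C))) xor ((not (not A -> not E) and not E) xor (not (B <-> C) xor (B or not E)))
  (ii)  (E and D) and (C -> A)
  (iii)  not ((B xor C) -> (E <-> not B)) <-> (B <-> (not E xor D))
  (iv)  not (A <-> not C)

iii

(i): at (0,0,0,0,0) it gives 0, but F = 1 — eliminated.
(ii): at (0,0,0,0,0) it gives 0, but F = 1 — eliminated.
(iv): at (0,0,0,0,1) it gives 1, but F = 0 — eliminated.
(iii) is the remaining candidate, and it agrees with F on all 32 inputs.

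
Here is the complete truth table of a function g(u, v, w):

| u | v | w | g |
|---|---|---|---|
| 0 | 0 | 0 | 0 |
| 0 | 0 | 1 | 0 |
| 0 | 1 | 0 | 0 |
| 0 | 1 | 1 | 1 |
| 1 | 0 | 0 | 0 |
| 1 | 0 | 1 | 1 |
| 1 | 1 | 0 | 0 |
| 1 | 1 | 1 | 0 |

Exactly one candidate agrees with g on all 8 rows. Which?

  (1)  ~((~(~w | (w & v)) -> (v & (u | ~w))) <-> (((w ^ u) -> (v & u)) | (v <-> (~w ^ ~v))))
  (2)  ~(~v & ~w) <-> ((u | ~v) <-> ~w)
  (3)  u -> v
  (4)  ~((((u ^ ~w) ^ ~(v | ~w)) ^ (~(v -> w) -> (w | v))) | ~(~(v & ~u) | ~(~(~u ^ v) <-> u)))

(2) disagrees with g on (1,0,1) (formula → 0, table → 1); rule it out.
(3) disagrees with g on (0,0,0) (formula → 1, table → 0); rule it out.
(4) disagrees with g on (0,0,0) (formula → 1, table → 0); rule it out.
(1) is the remaining candidate, and it agrees with g on all 8 inputs.

1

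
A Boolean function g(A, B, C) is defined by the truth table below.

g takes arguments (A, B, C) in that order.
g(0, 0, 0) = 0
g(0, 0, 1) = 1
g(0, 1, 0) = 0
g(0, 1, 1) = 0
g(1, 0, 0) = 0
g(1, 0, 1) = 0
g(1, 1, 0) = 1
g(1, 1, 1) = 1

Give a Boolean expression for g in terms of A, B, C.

Collect the rows where g=1 — (0,0,1), (1,1,0), (1,1,1) — and write one minterm per row: ¬A·¬B·C, A·B·¬C, A·B·C. Their union (logical OR) reproduces the table exactly.

g(A, B, C) = (((A' · B') · C) + ((A · B) · C')) + ((A · B) · C)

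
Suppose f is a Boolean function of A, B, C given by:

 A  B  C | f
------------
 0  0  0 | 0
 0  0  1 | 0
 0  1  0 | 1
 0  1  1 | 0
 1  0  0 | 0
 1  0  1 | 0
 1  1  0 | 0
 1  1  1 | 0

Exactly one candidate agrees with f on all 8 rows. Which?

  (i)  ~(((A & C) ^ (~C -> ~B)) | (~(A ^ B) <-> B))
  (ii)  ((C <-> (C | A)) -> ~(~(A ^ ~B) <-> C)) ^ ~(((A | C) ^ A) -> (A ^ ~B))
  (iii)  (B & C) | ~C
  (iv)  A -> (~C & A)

i

(ii) fails at (0,0,1): the formula yields 1, f is 0.
(iii) fails at (0,0,0): the formula yields 1, f is 0.
(iv) fails at (0,0,0): the formula yields 1, f is 0.
Only (i) survives; checking it on all 8 rows confirms it matches f.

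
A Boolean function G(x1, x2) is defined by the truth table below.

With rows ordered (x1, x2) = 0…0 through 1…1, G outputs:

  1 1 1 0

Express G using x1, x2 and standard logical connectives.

The output is 0 only when every input is 1 — NAND of all inputs.

G(x1, x2) = not (x1 and x2)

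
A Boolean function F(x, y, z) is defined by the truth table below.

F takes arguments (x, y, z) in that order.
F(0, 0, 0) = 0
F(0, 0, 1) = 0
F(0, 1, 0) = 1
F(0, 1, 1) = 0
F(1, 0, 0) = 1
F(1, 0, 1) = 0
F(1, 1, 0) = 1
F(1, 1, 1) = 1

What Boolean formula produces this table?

F=1 on 4 inputs: (0,1,0), (1,0,0), (1,1,0), (1,1,1). Reading each as a conjunction of literals (¬x·y·¬z, x·¬y·¬z, x·y·¬z, x·y·z) and taking the OR gives the canonical DNF.

F(x, y, z) = ((((¬x ∧ y) ∧ ¬z) ∨ ((x ∧ ¬y) ∧ ¬z)) ∨ ((x ∧ y) ∧ ¬z)) ∨ ((x ∧ y) ∧ z)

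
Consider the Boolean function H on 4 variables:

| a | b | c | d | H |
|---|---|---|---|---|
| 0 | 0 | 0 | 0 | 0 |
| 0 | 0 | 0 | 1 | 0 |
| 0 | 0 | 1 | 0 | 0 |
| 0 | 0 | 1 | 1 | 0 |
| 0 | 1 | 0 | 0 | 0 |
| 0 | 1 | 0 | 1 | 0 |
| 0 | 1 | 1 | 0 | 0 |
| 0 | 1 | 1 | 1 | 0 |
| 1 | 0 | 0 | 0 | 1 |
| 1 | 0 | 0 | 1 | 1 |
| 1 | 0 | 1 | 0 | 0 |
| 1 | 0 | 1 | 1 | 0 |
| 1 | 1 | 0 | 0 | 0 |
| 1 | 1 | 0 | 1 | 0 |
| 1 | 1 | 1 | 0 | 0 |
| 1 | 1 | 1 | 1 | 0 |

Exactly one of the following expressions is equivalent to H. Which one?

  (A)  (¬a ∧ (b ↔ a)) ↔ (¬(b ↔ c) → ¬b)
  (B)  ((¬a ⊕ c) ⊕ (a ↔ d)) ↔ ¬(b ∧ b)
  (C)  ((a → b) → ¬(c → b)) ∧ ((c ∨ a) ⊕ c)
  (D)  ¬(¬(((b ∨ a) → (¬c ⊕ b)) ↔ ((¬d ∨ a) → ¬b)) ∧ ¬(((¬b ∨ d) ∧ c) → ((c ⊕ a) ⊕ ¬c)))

C

(A) fails at (0,0,0,0): the formula yields 1, H is 0.
(B) fails at (0,0,0,1): the formula yields 1, H is 0.
(D) fails at (0,0,0,0): the formula yields 1, H is 0.
That leaves (C). Evaluating it on every row reproduces the table of H exactly.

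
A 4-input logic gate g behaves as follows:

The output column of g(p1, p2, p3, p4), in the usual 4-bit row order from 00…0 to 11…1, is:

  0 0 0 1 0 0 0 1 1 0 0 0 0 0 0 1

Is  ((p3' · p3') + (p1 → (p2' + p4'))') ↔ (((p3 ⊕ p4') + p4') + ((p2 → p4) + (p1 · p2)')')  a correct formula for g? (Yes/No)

No

Check the formula against g row by row:
  p1=0, p2=0, p3=0, p4=0: formula gives 1, but g = 0 ✗
A single disagreement suffices: at (0,0,0,0) they differ, so the formula does not compute g.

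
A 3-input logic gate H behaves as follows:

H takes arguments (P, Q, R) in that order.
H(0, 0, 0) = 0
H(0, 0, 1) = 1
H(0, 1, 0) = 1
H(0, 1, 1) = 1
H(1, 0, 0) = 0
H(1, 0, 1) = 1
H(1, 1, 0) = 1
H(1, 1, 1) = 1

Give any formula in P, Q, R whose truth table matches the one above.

H(P, Q, R) = ¬(((¬P ∧ ¬Q) ∧ ¬R) ∨ ((P ∧ ¬Q) ∧ ¬R))

The 0-rows are (0,0,0), (1,0,0). Take each as a conjunction (¬P·¬Q·¬R, P·¬Q·¬R), form their disjunction, and complement — that gives a formula that is 1 everywhere H is.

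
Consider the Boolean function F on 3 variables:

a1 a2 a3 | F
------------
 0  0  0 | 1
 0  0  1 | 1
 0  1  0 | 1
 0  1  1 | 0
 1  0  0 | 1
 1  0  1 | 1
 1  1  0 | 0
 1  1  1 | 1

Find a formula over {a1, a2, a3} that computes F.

F(a1, a2, a3) = ~(((~a1 & a2) & a3) | ((a1 & a2) & ~a3))

There are just 2 zero rows: (0,1,1), (1,1,0). Their minterms are ¬a1·a2·a3, a1·a2·¬a3; the OR of those covers precisely the 0-outputs, and negating it yields F.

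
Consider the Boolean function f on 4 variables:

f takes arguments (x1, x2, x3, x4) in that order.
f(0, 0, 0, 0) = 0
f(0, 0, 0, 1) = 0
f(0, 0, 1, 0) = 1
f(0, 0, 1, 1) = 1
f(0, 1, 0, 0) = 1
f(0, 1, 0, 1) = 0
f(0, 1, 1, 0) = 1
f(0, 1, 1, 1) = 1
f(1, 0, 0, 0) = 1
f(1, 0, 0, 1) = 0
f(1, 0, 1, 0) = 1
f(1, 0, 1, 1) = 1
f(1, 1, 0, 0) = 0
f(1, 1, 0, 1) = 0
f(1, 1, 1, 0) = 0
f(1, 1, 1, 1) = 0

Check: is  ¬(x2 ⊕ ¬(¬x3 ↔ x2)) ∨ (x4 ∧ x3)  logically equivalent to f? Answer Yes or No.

No

Test each input against both f and the formula:
  x1=0, x2=0, x3=0, x4=0: formula gives 0, f = 0 ✓
  x1=0, x2=0, x3=0, x4=1: formula gives 0, f = 0 ✓
  x1=0, x2=0, x3=1, x4=0: formula gives 1, f = 1 ✓
  x1=0, x2=0, x3=1, x4=1: formula gives 1, f = 1 ✓
  x1=0, x2=1, x3=0, x4=0: formula gives 0, but f = 1 ✗
A single disagreement suffices: at (0,1,0,0) they differ, so the formula does not compute f.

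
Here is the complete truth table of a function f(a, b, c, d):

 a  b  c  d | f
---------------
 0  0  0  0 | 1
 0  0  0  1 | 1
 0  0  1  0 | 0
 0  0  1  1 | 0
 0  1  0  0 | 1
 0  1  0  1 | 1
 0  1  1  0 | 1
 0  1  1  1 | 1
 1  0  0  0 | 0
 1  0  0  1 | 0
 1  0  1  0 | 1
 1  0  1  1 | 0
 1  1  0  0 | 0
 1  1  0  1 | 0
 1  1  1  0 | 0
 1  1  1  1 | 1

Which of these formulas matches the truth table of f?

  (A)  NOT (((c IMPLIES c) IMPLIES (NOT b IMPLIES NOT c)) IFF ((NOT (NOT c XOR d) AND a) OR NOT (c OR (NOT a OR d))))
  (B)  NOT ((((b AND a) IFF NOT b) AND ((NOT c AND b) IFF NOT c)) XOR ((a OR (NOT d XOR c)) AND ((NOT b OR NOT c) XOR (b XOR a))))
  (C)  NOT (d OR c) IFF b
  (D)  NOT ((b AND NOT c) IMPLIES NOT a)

(B): at (0,0,0,0) it gives 0, but f = 1 — eliminated.
(C): at (0,0,0,0) it gives 0, but f = 1 — eliminated.
(D): at (0,0,0,0) it gives 0, but f = 1 — eliminated.
(A) is the remaining candidate, and it agrees with f on all 16 inputs.

A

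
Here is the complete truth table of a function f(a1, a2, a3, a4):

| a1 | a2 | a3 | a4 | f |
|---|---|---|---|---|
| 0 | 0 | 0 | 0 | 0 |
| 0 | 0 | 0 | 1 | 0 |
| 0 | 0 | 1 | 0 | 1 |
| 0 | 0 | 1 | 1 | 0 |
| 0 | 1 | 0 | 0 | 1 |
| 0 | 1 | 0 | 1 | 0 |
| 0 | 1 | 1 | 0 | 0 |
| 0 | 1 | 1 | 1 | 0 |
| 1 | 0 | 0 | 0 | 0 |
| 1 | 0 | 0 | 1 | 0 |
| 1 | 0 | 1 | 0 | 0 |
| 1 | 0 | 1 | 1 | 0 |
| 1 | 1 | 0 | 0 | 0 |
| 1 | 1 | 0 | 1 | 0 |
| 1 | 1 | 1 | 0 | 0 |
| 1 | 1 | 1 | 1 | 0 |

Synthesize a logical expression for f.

f=1 on 2 inputs: (0,0,1,0), (0,1,0,0). Reading each as a conjunction of literals (¬a1·¬a2·a3·¬a4, ¬a1·a2·¬a3·¬a4) and taking the OR gives the canonical DNF.

f(a1, a2, a3, a4) = (((NOT a1 AND NOT a2) AND a3) AND NOT a4) OR (((NOT a1 AND a2) AND NOT a3) AND NOT a4)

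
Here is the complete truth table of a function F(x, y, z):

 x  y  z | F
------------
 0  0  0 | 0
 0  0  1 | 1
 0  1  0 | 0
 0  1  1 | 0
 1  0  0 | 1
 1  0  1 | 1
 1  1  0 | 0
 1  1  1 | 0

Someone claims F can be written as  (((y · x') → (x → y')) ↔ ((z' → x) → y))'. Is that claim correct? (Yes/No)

Test each input against both F and the formula:
  x=0, y=0, z=0: formula gives 0, F = 0 ✓
  x=0, y=0, z=1: formula gives 1, F = 1 ✓
  x=0, y=1, z=0: formula gives 0, F = 0 ✓
  x=0, y=1, z=1: formula gives 0, F = 0 ✓
  x=1, y=0, z=0: formula gives 1, F = 1 ✓
  … (the remaining 3 rows also agree.)
All 8 rows match — the expression computes F exactly.

Yes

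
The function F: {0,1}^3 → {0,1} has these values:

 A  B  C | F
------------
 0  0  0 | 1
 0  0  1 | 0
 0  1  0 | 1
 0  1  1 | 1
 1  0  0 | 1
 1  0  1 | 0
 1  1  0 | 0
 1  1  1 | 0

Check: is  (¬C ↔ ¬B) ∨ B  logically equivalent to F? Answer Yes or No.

Test each input against both F and the formula:
  A=0, B=0, C=0: formula gives 1, F = 1 ✓
  A=0, B=0, C=1: formula gives 0, F = 0 ✓
  A=0, B=1, C=0: formula gives 1, F = 1 ✓
  A=0, B=1, C=1: formula gives 1, F = 1 ✓
  A=1, B=0, C=0: formula gives 1, F = 1 ✓
  …
  A=1, B=1, C=0: formula gives 1, but F = 0 ✗
Row (1,1,0) is a counterexample, so the formula is not equivalent to F.

No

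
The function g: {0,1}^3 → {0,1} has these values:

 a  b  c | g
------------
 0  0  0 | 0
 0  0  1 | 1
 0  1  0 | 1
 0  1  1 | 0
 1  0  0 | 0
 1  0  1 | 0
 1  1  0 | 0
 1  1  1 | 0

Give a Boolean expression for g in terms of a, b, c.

g(a, b, c) = ((NOT a AND NOT b) AND c) OR ((NOT a AND b) AND NOT c)

The 1-rows are (0,0,1), (0,1,0). Each contributes one minterm — ¬a·¬b·c; ¬a·b·¬c — and their disjunction is a sum-of-products form of g.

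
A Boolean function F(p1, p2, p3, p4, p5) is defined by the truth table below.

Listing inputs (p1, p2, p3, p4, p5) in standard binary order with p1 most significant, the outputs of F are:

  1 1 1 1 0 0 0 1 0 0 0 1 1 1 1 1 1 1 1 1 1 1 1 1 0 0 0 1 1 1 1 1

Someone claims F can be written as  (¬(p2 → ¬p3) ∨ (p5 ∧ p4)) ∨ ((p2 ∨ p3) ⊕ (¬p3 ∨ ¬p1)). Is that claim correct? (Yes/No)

Yes

Check the formula against F row by row:
  p1=0, p2=0, p3=0, p4=0, p5=0: formula gives 1, F = 1 ✓
  p1=0, p2=0, p3=0, p4=0, p5=1: formula gives 1, F = 1 ✓
  p1=0, p2=0, p3=0, p4=1, p5=0: formula gives 1, F = 1 ✓
  p1=0, p2=0, p3=0, p4=1, p5=1: formula gives 1, F = 1 ✓
  … (the remaining 28 rows also agree.)
Every row agrees, so the formula is equivalent.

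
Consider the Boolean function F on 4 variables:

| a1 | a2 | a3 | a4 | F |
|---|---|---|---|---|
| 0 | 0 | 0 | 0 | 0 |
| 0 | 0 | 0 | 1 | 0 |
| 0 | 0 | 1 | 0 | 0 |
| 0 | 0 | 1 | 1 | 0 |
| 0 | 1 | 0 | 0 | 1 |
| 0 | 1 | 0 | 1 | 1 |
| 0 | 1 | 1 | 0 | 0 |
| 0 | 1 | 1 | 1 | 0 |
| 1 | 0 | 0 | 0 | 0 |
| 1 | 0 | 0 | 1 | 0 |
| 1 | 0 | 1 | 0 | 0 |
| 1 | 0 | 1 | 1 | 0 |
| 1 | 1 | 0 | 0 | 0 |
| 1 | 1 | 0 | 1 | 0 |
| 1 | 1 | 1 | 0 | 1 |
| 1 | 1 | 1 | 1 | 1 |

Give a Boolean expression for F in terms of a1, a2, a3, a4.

F(a1, a2, a3, a4) = (((((~a1 & a2) & ~a3) & ~a4) | (((~a1 & a2) & ~a3) & a4)) | (((a1 & a2) & a3) & ~a4)) | (((a1 & a2) & a3) & a4)

F=1 on 4 inputs: (0,1,0,0), (0,1,0,1), (1,1,1,0), (1,1,1,1). Reading each as a conjunction of literals (¬a1·a2·¬a3·¬a4, ¬a1·a2·¬a3·a4, a1·a2·a3·¬a4, a1·a2·a3·a4) and taking the OR gives the canonical DNF.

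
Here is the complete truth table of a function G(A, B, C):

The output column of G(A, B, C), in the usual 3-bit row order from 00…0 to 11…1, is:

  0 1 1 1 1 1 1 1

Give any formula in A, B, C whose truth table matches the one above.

The output is 1 whenever at least one input is 1 — the OR of all inputs.

G(A, B, C) = (A ∨ B) ∨ C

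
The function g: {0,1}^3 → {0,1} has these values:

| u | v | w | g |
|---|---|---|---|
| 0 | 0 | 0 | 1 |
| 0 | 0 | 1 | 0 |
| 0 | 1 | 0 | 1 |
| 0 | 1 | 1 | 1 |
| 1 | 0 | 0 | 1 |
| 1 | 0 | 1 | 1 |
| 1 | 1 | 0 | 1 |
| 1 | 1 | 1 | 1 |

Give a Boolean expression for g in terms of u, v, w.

g is 0 on exactly one input, (0,0,1), whose minterm is ¬u·¬v·w. So g is the negation of that single conjunction.

g(u, v, w) = not ((not u and not v) and w)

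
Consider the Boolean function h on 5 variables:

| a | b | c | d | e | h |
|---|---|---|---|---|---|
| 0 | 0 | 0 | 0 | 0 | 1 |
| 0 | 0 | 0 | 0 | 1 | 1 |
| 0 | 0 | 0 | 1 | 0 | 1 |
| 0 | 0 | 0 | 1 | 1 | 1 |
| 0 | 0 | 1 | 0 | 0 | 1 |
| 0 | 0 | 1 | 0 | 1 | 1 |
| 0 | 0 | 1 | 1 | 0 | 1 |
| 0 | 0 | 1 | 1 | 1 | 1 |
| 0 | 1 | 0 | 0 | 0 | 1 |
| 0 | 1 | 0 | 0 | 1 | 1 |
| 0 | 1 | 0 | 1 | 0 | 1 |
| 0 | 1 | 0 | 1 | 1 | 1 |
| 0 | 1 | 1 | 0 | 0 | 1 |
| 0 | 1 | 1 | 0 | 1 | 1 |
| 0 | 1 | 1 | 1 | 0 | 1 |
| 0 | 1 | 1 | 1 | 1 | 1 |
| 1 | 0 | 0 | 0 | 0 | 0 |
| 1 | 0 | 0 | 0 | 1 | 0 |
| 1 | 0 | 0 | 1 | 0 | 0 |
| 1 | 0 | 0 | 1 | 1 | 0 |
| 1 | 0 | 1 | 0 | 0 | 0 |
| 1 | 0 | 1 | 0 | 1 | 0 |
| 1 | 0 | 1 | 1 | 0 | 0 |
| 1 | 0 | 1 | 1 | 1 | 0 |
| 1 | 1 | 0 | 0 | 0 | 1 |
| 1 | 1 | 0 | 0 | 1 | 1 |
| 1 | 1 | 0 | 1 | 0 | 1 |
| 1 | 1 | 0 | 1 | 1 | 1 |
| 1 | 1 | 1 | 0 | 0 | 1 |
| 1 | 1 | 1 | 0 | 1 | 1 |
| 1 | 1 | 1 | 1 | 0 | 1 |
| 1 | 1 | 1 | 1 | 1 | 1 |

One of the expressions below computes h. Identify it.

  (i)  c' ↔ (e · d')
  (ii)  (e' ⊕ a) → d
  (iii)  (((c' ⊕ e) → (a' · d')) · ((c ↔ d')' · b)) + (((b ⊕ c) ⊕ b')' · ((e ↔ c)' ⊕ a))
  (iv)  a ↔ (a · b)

iv

(i) disagrees with h on (0,0,0,0,0) (formula → 0, table → 1); rule it out.
(ii) disagrees with h on (0,0,0,0,0) (formula → 0, table → 1); rule it out.
(iii) disagrees with h on (0,0,0,0,0) (formula → 0, table → 1); rule it out.
Only (iv) survives; checking it on all 32 rows confirms it matches h.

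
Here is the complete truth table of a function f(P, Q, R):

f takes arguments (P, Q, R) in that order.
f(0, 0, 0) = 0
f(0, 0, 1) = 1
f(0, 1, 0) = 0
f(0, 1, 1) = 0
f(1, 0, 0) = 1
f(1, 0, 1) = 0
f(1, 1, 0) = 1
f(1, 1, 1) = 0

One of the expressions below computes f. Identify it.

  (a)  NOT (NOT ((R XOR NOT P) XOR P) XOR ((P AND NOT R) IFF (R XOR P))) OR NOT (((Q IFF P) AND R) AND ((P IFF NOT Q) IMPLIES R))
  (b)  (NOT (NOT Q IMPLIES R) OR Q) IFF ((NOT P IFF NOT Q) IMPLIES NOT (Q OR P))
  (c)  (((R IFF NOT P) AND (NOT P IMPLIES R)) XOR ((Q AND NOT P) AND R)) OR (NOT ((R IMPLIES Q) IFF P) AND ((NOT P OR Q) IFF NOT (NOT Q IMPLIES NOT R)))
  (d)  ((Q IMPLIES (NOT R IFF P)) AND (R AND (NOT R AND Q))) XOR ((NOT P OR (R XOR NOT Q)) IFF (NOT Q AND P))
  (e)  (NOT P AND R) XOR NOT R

(a): at (0,0,0) it gives 1, but f = 0 — eliminated.
(b): at (0,0,0) it gives 1, but f = 0 — eliminated.
(d): at (0,0,1) it gives 0, but f = 1 — eliminated.
(e): at (0,0,0) it gives 1, but f = 0 — eliminated.
That leaves (c). Evaluating it on every row reproduces the table of f exactly.

c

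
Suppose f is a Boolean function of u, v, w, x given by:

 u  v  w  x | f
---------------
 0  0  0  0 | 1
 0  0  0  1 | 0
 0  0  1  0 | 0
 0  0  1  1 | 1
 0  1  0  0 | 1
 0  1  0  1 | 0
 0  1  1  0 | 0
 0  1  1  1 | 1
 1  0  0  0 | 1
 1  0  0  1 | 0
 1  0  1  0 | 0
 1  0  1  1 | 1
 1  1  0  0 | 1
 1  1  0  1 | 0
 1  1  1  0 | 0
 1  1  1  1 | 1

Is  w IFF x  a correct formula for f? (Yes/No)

Check the formula against f row by row:
  u=0, v=0, w=0, x=0: formula gives 1, f = 1 ✓
  u=0, v=0, w=0, x=1: formula gives 0, f = 0 ✓
  u=0, v=0, w=1, x=0: formula gives 0, f = 0 ✓
  u=0, v=0, w=1, x=1: formula gives 1, f = 1 ✓
  …and likewise for the remaining 12 rows.
No disagreement on any input; they are logically equivalent.

Yes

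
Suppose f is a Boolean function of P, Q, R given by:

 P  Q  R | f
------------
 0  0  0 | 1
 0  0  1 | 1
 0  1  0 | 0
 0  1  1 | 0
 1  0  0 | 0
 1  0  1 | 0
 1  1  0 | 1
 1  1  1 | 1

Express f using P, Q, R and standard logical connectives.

f(P, Q, R) = ((((not P and not Q) and not R) or ((not P and not Q) and R)) or ((P and Q) and not R)) or ((P and Q) and R)

f=1 on 4 inputs: (0,0,0), (0,0,1), (1,1,0), (1,1,1). Reading each as a conjunction of literals (¬P·¬Q·¬R, ¬P·¬Q·R, P·Q·¬R, P·Q·R) and taking the OR gives the canonical DNF.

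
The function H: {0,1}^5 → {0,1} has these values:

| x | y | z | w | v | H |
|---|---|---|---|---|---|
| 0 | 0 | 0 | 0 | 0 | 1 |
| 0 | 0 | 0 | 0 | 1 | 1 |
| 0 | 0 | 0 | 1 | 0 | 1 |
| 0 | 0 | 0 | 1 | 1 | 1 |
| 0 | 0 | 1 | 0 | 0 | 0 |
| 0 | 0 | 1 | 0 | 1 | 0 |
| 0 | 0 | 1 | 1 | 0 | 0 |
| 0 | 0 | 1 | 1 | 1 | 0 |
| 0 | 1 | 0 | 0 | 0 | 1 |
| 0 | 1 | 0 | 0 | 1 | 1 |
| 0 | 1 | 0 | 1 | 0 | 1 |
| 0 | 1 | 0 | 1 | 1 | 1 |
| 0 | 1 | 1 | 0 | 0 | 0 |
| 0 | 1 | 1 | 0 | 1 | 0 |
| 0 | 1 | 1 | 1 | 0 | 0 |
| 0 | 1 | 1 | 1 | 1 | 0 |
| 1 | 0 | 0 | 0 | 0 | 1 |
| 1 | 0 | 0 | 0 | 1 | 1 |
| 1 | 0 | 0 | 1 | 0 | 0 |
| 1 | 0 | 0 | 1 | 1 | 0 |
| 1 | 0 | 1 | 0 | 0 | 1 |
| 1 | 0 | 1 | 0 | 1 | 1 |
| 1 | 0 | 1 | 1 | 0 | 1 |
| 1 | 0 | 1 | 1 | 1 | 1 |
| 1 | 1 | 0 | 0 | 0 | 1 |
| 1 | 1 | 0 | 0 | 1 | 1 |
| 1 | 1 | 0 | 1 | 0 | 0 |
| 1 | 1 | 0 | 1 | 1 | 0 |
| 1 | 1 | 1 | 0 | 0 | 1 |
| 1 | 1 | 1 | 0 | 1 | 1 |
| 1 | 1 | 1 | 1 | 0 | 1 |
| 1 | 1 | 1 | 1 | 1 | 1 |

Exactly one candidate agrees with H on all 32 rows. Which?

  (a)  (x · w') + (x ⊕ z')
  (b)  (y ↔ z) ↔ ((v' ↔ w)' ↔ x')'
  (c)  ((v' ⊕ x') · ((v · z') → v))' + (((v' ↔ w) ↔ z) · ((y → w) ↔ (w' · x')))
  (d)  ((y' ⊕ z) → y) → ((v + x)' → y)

a

(b) disagrees with H on (0,0,0,0,0) (formula → 0, table → 1); rule it out.
(c) disagrees with H on (0,0,0,0,1) (formula → 0, table → 1); rule it out.
(d) disagrees with H on (0,0,1,0,1) (formula → 1, table → 0); rule it out.
(a) is the remaining candidate, and it agrees with H on all 32 inputs.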